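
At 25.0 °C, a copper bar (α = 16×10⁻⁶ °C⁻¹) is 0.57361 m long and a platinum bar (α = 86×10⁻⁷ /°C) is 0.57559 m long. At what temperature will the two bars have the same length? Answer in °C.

Equal length when α₁L₁ΔT − α₂L₂ΔT = L₂ − L₁ = 1.98×10⁻³ m
α₁L₁ = 9.17776×10⁻⁶, α₂L₂ = 4.950074×10⁻⁶ → Δ(αL) = 4.227686×10⁻⁶ m/K
ΔT = 1.98×10⁻³ / 4.227686×10⁻⁶ = 468.341 K, so T = 25.0 + 468.341 = 493.341 °C

T = 493.3 °C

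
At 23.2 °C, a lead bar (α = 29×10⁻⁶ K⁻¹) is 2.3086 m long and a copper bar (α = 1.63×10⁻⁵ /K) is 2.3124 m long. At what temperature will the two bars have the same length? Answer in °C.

T = 153.1 °C

Equal length when α₁L₁ΔT − α₂L₂ΔT = L₂ − L₁ = 3.80×10⁻³ m
α₁L₁ = 6.69494×10⁻⁵, α₂L₂ = 3.769212×10⁻⁵ → Δ(αL) = 2.925728×10⁻⁵ m/K
ΔT = 3.80×10⁻³ / 2.925728×10⁻⁵ = 129.882 K, so T = 23.2 + 129.882 = 153.082 °C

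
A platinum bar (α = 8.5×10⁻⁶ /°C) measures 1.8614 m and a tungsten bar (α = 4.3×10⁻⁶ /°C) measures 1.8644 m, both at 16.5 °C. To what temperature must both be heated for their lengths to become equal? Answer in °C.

L₁(1 + α₁ΔT) = L₂(1 + α₂ΔT) ⇒ ΔT = (L₂ − L₁)/(α₁L₁ − α₂L₂)
L₂ − L₁ = 1.8644 − 1.8614 = 3.00×10⁻³ m
α₁L₁ − α₂L₂ = 8.5×10⁻⁶×1.8614 − 4.3×10⁻⁶×1.8644 = 7.80498×10⁻⁶ m/K
ΔT = 3.00×10⁻³ / 7.80498×10⁻⁶ = 384.370 K
T = 16.5 + 384.370 = 400.870 °C

T = 400.9 °C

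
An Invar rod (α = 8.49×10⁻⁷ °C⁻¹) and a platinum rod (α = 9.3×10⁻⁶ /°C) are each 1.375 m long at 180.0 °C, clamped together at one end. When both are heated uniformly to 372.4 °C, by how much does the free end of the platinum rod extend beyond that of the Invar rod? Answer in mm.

ΔT = 192.4 K
Invar: ΔL = 8.49×10⁻⁷ × 1.375 m × 192.4 = 2.2460×10⁻⁴ m = 0.22460 mm
platinum: ΔL = 9.3×10⁻⁶ × 1.375 m × 192.4 = 2.4603×10⁻³ m = 2.4603 mm
difference = 2.4603 − 0.22460 = 2.2357 mm

2.24 mm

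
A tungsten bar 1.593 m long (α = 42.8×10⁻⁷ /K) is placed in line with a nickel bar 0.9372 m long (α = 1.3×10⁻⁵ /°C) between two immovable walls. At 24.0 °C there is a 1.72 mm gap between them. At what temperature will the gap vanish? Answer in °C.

T = 115 °C

α₁L₁ = 6.81804×10⁻⁶ m/K, α₂L₂ = 1.21836×10⁻⁵ m/K → total 1.900164×10⁻⁵ m/K
ΔT = g/(α₁L₁+α₂L₂) = 1.72×10⁻³ / 1.900164×10⁻⁵ = 90.52 K
T = 24.0 + 90.52 = 114.52 °C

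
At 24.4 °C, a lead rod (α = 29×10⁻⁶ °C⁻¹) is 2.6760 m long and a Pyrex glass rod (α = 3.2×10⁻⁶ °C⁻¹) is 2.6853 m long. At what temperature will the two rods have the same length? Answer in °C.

T = 159.2 °C

L₁(1 + α₁ΔT) = L₂(1 + α₂ΔT) ⇒ ΔT = (L₂ − L₁)/(α₁L₁ − α₂L₂)
L₂ − L₁ = 2.6853 − 2.6760 = 9.30×10⁻³ m
α₁L₁ − α₂L₂ = 29×10⁻⁶×2.6760 − 3.2×10⁻⁶×2.6853 = 6.901104×10⁻⁵ m/K
ΔT = 9.30×10⁻³ / 6.901104×10⁻⁵ = 134.761 K
T = 24.4 + 134.761 = 159.161 °C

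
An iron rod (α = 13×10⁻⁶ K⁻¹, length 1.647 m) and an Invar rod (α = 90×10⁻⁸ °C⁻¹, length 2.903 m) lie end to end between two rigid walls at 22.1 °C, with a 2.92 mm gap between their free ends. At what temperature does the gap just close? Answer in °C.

Gap closes when ΔL₁ + ΔL₂ = 2.92 mm = 2.92×10⁻³ m
(α₁L₁ + α₂L₂)ΔT = g
α₁L₁ + α₂L₂ = 13×10⁻⁶×1.647 + 90×10⁻⁸×2.903 = 2.40237×10⁻⁵ m/K
ΔT = 2.92×10⁻³ / 2.40237×10⁻⁵ = 121.55 K
T = 22.1 + 121.55 = 143.65 °C

T = 144 °C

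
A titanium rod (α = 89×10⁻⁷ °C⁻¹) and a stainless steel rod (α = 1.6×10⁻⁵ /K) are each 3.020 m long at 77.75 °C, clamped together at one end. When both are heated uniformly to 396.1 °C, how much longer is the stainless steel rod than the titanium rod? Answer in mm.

ΔT = 318.35 K
titanium: ΔL = 89×10⁻⁷ × 3.020 m × 318.35 = 8.5566×10⁻³ m = 8.5566 mm
stainless steel: ΔL = 1.6×10⁻⁵ × 3.020 m × 318.35 = 1.5383×10⁻² m = 15.383 mm
difference = 15.383 − 8.5566 = 6.8264 mm

6.83 mm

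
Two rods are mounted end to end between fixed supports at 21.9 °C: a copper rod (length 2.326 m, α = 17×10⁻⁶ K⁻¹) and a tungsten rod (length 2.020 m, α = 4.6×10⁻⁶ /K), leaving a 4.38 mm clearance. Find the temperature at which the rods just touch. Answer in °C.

α₁L₁ = 3.9542×10⁻⁵ m/K, α₂L₂ = 9.292×10⁻⁶ m/K → total 4.8834×10⁻⁵ m/K
ΔT = g/(α₁L₁+α₂L₂) = 4.38×10⁻³ / 4.8834×10⁻⁵ = 89.69 K
T = 21.9 + 89.69 = 111.59 °C

T = 112 °C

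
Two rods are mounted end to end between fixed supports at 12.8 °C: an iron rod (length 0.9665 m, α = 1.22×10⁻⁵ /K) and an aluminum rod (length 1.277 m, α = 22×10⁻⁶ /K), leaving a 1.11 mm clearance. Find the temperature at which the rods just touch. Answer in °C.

α₁L₁ = 1.17913×10⁻⁵ m/K, α₂L₂ = 2.8094×10⁻⁵ m/K → total 3.98853×10⁻⁵ m/K
ΔT = g/(α₁L₁+α₂L₂) = 1.11×10⁻³ / 3.98853×10⁻⁵ = 27.830 K
T = 12.8 + 27.830 = 40.630 °C

T = 40.6 °C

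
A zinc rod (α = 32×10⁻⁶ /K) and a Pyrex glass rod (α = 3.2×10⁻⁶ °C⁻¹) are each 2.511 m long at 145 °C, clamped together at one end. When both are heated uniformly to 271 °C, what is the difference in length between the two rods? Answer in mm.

ΔT = 126 K
zinc: ΔL = 32×10⁻⁶ × 2.511 m × 126 = 1.0124×10⁻² m = 10.124 mm
Pyrex glass: ΔL = 3.2×10⁻⁶ × 2.511 m × 126 = 1.0124×10⁻³ m = 1.0124 mm
difference = 10.124 − 1.0124 = 9.1116 mm

9.11 mm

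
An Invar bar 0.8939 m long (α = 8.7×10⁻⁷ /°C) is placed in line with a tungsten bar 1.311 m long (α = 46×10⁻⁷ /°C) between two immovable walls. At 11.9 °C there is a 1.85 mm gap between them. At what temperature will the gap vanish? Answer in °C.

T = 284 °C

α₁L₁ = 7.77693×10⁻⁷ m/K, α₂L₂ = 6.0306×10⁻⁶ m/K → total 6.808293×10⁻⁶ m/K
ΔT = g/(α₁L₁+α₂L₂) = 1.85×10⁻³ / 6.808293×10⁻⁶ = 271.73 K
T = 11.9 + 271.73 = 283.63 °C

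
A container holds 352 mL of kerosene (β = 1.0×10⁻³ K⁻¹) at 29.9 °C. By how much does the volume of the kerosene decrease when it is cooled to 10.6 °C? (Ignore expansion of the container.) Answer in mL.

ΔV = 6.79 mL

|ΔT| = |10.6 − 29.9| = 19.3 K
ΔV = βV₀ΔT = (1.0×10⁻³)(352)(19.3) = 6.79 mL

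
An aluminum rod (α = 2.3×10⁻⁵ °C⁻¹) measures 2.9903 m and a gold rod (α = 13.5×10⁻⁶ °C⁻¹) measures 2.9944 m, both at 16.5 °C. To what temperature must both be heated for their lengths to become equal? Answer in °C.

T = 161.1 °C

Equal length when α₁L₁ΔT − α₂L₂ΔT = L₂ − L₁ = 4.10×10⁻³ m
α₁L₁ = 6.87769×10⁻⁵, α₂L₂ = 4.04244×10⁻⁵ → Δ(αL) = 2.83525×10⁻⁵ m/K
ΔT = 4.10×10⁻³ / 2.83525×10⁻⁵ = 144.608 K, so T = 16.5 + 144.608 = 161.108 °C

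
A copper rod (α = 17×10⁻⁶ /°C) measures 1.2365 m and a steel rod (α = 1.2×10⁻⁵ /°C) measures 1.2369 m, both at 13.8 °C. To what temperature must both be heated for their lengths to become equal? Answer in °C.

Equal length when α₁L₁ΔT − α₂L₂ΔT = L₂ − L₁ = 4.00×10⁻⁴ m
α₁L₁ = 2.10205×10⁻⁵, α₂L₂ = 1.48428×10⁻⁵ → Δ(αL) = 6.1777×10⁻⁶ m/K
ΔT = 4.00×10⁻⁴ / 6.1777×10⁻⁶ = 64.7490 K, so T = 13.8 + 64.7490 = 78.5490 °C

T = 78.55 °C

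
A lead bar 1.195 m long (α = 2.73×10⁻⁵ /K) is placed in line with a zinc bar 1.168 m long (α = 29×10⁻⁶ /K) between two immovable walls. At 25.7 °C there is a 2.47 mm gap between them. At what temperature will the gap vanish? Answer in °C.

α₁L₁ = 3.26235×10⁻⁵ m/K, α₂L₂ = 3.3872×10⁻⁵ m/K → total 6.64955×10⁻⁵ m/K
ΔT = g/(α₁L₁+α₂L₂) = 2.47×10⁻³ / 6.64955×10⁻⁵ = 37.145 K
T = 25.7 + 37.145 = 62.845 °C

T = 62.8 °C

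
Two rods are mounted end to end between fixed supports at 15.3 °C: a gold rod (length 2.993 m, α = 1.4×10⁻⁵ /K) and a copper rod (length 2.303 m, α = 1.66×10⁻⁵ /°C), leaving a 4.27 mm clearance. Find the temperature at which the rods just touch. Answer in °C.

T = 68.6 °C

α₁L₁ = 4.1902×10⁻⁵ m/K, α₂L₂ = 3.82298×10⁻⁵ m/K → total 8.01318×10⁻⁵ m/K
ΔT = g/(α₁L₁+α₂L₂) = 4.27×10⁻³ / 8.01318×10⁻⁵ = 53.287 K
T = 15.3 + 53.287 = 68.587 °C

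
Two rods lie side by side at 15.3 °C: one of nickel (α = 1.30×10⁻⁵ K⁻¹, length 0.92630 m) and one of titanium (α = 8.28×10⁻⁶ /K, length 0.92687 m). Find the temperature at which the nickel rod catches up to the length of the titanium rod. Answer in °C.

L₁(1 + α₁ΔT) = L₂(1 + α₂ΔT) ⇒ ΔT = (L₂ − L₁)/(α₁L₁ − α₂L₂)
L₂ − L₁ = 0.92687 − 0.92630 = 5.70×10⁻⁴ m
α₁L₁ − α₂L₂ = 1.30×10⁻⁵×0.92630 − 8.28×10⁻⁶×0.92687 = 4.3674164×10⁻⁶ m/K
ΔT = 5.70×10⁻⁴ / 4.3674164×10⁻⁶ = 130.512 K
T = 15.3 + 130.512 = 145.812 °C

T = 145.8 °C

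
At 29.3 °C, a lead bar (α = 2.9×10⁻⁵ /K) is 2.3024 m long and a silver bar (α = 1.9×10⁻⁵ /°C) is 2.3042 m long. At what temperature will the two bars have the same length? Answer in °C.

Equal length when α₁L₁ΔT − α₂L₂ΔT = L₂ − L₁ = 1.80×10⁻³ m
α₁L₁ = 6.67696×10⁻⁵, α₂L₂ = 4.37798×10⁻⁵ → Δ(αL) = 2.29898×10⁻⁵ m/K
ΔT = 1.80×10⁻³ / 2.29898×10⁻⁵ = 78.296 K, so T = 29.3 + 78.296 = 107.596 °C

T = 107.6 °C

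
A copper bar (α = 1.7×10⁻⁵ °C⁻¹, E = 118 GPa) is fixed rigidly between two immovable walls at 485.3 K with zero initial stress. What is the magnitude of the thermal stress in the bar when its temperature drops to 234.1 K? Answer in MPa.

σ = 504 MPa

Fully constrained: the free strain ε = αΔT is blocked, so σ = Eε = EαΔT.
|ΔT| = 251.2 K
σ = 118×10⁹ × 1.7×10⁻⁵ × 251.2 = 5.04×10⁸ Pa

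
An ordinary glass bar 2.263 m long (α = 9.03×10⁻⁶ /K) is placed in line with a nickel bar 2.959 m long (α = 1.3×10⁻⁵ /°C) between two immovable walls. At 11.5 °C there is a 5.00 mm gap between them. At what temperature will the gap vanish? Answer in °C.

T = 96.4 °C

α₁L₁ = 2.043489×10⁻⁵ m/K, α₂L₂ = 3.8467×10⁻⁵ m/K → total 5.890189×10⁻⁵ m/K
ΔT = g/(α₁L₁+α₂L₂) = 5.00×10⁻³ / 5.890189×10⁻⁵ = 84.887 K
T = 11.5 + 84.887 = 96.387 °C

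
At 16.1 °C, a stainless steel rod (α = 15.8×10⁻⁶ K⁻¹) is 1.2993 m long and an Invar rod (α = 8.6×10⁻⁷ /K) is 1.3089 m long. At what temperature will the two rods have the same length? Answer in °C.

T = 510.9 °C

Equal length when α₁L₁ΔT − α₂L₂ΔT = L₂ − L₁ = 9.60×10⁻³ m
α₁L₁ = 2.052894×10⁻⁵, α₂L₂ = 1.125654×10⁻⁶ → Δ(αL) = 1.9403286×10⁻⁵ m/K
ΔT = 9.60×10⁻³ / 1.9403286×10⁻⁵ = 494.762 K, so T = 16.1 + 494.762 = 510.862 °C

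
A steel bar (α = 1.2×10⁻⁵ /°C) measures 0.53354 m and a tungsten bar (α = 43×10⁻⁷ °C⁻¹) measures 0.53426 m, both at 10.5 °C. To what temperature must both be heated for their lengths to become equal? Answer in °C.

T = 185.9 °C

L₁(1 + α₁ΔT) = L₂(1 + α₂ΔT) ⇒ ΔT = (L₂ − L₁)/(α₁L₁ − α₂L₂)
L₂ − L₁ = 0.53426 − 0.53354 = 7.20×10⁻⁴ m
α₁L₁ − α₂L₂ = 1.2×10⁻⁵×0.53354 − 43×10⁻⁷×0.53426 = 4.105162×10⁻⁶ m/K
ΔT = 7.20×10⁻⁴ / 4.105162×10⁻⁶ = 175.389 K
T = 10.5 + 175.389 = 185.889 °C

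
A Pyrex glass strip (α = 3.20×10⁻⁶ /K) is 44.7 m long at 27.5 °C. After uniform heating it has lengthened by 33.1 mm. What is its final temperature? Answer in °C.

T = 259 °C

ΔL = αL₀ΔT ⇒ ΔT = ΔL / (αL₀)
ΔT = 33.1×10⁻³ m / (3.20×10⁻⁶ × 44.7 m) = 231.40 K
T = 27.5 + 231.40 = 258.90 °C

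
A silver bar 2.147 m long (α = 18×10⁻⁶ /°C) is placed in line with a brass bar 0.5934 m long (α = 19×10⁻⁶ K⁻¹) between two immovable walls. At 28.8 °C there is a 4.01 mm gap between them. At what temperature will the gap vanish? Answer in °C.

α₁L₁ = 3.8646×10⁻⁵ m/K, α₂L₂ = 1.12746×10⁻⁵ m/K → total 4.99206×10⁻⁵ m/K
ΔT = g/(α₁L₁+α₂L₂) = 4.01×10⁻³ / 4.99206×10⁻⁵ = 80.33 K
T = 28.8 + 80.33 = 109.13 °C

T = 109 °C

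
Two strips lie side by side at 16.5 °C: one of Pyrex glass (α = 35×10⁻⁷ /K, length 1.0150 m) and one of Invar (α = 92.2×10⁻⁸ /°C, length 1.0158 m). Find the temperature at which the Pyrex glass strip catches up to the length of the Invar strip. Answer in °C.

L₁(1 + α₁ΔT) = L₂(1 + α₂ΔT) ⇒ ΔT = (L₂ − L₁)/(α₁L₁ − α₂L₂)
L₂ − L₁ = 1.0158 − 1.0150 = 8.00×10⁻⁴ m
α₁L₁ − α₂L₂ = 35×10⁻⁷×1.0150 − 92.2×10⁻⁸×1.0158 = 2.6159324×10⁻⁶ m/K
ΔT = 8.00×10⁻⁴ / 2.6159324×10⁻⁶ = 305.818 K
T = 16.5 + 305.818 = 322.318 °C

T = 322.3 °C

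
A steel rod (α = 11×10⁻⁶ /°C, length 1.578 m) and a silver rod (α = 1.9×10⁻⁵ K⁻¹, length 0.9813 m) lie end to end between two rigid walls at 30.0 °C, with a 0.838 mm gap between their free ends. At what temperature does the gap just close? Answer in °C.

α₁L₁ = 1.7358×10⁻⁵ m/K, α₂L₂ = 1.86447×10⁻⁵ m/K → total 3.60027×10⁻⁵ m/K
ΔT = g/(α₁L₁+α₂L₂) = 8.38×10⁻⁴ / 3.60027×10⁻⁵ = 23.276 K
T = 30.0 + 23.276 = 53.276 °C

T = 53.3 °C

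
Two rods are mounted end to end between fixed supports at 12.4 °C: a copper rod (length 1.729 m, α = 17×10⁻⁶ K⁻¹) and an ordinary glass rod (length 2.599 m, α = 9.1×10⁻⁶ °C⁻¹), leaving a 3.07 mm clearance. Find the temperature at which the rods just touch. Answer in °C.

Gap closes when ΔL₁ + ΔL₂ = 3.07 mm = 3.07×10⁻³ m
(α₁L₁ + α₂L₂)ΔT = g
α₁L₁ + α₂L₂ = 17×10⁻⁶×1.729 + 9.1×10⁻⁶×2.599 = 5.30439×10⁻⁵ m/K
ΔT = 3.07×10⁻³ / 5.30439×10⁻⁵ = 57.877 K
T = 12.4 + 57.877 = 70.277 °C

T = 70.3 °C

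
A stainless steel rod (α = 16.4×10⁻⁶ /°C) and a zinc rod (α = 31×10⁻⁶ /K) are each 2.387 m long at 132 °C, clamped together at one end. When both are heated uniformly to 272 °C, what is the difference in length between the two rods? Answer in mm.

4.88 mm

ΔT = 140 K
stainless steel: ΔL = 16.4×10⁻⁶ × 2.387 m × 140 = 5.4806×10⁻³ m = 5.4806 mm
zinc: ΔL = 31×10⁻⁶ × 2.387 m × 140 = 1.0360×10⁻² m = 10.360 mm
difference = 10.360 − 5.4806 = 4.8794 mm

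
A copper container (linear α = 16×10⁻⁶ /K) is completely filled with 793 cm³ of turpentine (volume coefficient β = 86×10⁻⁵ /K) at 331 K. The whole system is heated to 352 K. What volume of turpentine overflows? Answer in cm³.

13.5 cm³

The container also expands: β_container ≈ 3α = 4.8×10⁻⁵ /K
Net overflow = V₀(β_liq − 3α_cont)ΔT
β − 3α = 8.60×10⁻⁴ − 4.8×10⁻⁵ = 8.12×10⁻⁴ /K; ΔT = 21 K
ΔV = 793 × 8.12×10⁻⁴ × 21 = 13.5 cm³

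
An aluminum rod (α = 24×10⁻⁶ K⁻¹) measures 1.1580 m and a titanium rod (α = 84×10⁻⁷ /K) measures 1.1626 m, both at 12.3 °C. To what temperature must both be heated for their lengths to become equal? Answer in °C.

Equal length when α₁L₁ΔT − α₂L₂ΔT = L₂ − L₁ = 4.60×10⁻³ m
α₁L₁ = 2.7792×10⁻⁵, α₂L₂ = 9.76584×10⁻⁶ → Δ(αL) = 1.802616×10⁻⁵ m/K
ΔT = 4.60×10⁻³ / 1.802616×10⁻⁵ = 255.185 K, so T = 12.3 + 255.185 = 267.485 °C

T = 267.5 °C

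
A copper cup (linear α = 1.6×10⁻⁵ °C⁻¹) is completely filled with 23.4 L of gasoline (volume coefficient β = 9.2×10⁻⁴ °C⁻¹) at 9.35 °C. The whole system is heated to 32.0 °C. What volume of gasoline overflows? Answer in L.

0.462 L

The cup also expands: β_container ≈ 3α = 4.8×10⁻⁵ /K
Net overflow = V₀(β_liq − 3α_cont)ΔT
β − 3α = 9.20×10⁻⁴ − 4.8×10⁻⁵ = 8.72×10⁻⁴ /K; ΔT = 22.65 K
ΔV = 23.4 × 8.72×10⁻⁴ × 22.65 = 0.462 L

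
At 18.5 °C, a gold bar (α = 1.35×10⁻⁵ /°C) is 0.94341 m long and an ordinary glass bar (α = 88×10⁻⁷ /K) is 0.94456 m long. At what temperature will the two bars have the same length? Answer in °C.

L₁(1 + α₁ΔT) = L₂(1 + α₂ΔT) ⇒ ΔT = (L₂ − L₁)/(α₁L₁ − α₂L₂)
L₂ − L₁ = 0.94456 − 0.94341 = 1.15×10⁻³ m
α₁L₁ − α₂L₂ = 1.35×10⁻⁵×0.94341 − 88×10⁻⁷×0.94456 = 4.423907×10⁻⁶ m/K
ΔT = 1.15×10⁻³ / 4.423907×10⁻⁶ = 259.951 K
T = 18.5 + 259.951 = 278.451 °C

T = 278.5 °C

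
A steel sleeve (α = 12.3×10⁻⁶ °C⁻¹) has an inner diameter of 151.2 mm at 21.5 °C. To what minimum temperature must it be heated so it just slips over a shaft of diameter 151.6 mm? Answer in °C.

T = 237 °C

Required Δd = 151.6 − 151.2 = 0.4 mm
Δd = αd₀ΔT ⇒ ΔT = Δd/(αd₀) = 0.4 / (12.3×10⁻⁶ × 151.2) = 215.08 K
T_min = 21.5 + 215.08 = 236.58 °C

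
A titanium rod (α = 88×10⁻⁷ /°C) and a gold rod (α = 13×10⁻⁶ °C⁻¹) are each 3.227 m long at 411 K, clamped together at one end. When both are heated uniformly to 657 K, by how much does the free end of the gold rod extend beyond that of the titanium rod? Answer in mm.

3.33 mm

ΔT = 246 K
titanium: ΔL = 88×10⁻⁷ × 3.227 m × 246 = 6.9858×10⁻³ m = 6.9858 mm
gold: ΔL = 13×10⁻⁶ × 3.227 m × 246 = 1.0320×10⁻² m = 10.320 mm
difference = 10.320 − 6.9858 = 3.3342 mm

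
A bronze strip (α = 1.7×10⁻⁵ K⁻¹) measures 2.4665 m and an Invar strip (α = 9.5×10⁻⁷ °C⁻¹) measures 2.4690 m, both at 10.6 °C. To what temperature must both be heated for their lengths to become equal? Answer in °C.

T = 73.76 °C

Equal length when α₁L₁ΔT − α₂L₂ΔT = L₂ − L₁ = 2.50×10⁻³ m
α₁L₁ = 4.19305×10⁻⁵, α₂L₂ = 2.34555×10⁻⁶ → Δ(αL) = 3.958495×10⁻⁵ m/K
ΔT = 2.50×10⁻³ / 3.958495×10⁻⁵ = 63.1553 K, so T = 10.6 + 63.1553 = 73.7553 °C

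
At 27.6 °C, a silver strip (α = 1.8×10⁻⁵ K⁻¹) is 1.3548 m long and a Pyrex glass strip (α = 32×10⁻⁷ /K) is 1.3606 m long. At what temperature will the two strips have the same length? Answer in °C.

T = 317.1 °C

Equal length when α₁L₁ΔT − α₂L₂ΔT = L₂ − L₁ = 5.80×10⁻³ m
α₁L₁ = 2.43864×10⁻⁵, α₂L₂ = 4.35392×10⁻⁶ → Δ(αL) = 2.003248×10⁻⁵ m/K
ΔT = 5.80×10⁻³ / 2.003248×10⁻⁵ = 289.530 K, so T = 27.6 + 289.530 = 317.130 °C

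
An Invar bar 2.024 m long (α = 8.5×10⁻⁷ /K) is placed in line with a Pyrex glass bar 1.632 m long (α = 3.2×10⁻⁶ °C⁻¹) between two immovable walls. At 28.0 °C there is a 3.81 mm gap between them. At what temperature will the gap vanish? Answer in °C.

Gap closes when ΔL₁ + ΔL₂ = 3.81 mm = 3.81×10⁻³ m
(α₁L₁ + α₂L₂)ΔT = g
α₁L₁ + α₂L₂ = 8.5×10⁻⁷×2.024 + 3.2×10⁻⁶×1.632 = 6.9428×10⁻⁶ m/K
ΔT = 3.81×10⁻³ / 6.9428×10⁻⁶ = 548.77 K
T = 28.0 + 548.77 = 576.77 °C

T = 577 °C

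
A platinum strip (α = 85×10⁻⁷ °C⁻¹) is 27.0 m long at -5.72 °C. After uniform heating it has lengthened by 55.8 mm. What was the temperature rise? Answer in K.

ΔT = 243 K

ΔL = αL₀ΔT ⇒ ΔT = ΔL / (αL₀)
ΔT = 55.8×10⁻³ m / (85×10⁻⁷ × 27.0 m) = 243.14 K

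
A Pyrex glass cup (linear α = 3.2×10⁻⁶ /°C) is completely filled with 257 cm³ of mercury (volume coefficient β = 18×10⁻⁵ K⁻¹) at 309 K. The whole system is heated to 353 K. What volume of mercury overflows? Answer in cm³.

1.93 cm³

The cup also expands: β_container ≈ 3α = 9.6×10⁻⁶ /K
Net overflow = V₀(β_liq − 3α_cont)ΔT
β − 3α = 1.80×10⁻⁴ − 9.6×10⁻⁶ = 1.704×10⁻⁴ /K; ΔT = 44 K
ΔV = 257 × 1.704×10⁻⁴ × 44 = 1.93 cm³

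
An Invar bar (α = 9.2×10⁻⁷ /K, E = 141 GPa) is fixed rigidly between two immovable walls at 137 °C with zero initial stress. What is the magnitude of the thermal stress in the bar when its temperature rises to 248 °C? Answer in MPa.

σ = 14.4 MPa

Fully constrained: the free strain ε = αΔT is blocked, so σ = Eε = EαΔT.
|ΔT| = 111 K
σ = 141×10⁹ × 9.2×10⁻⁷ × 111 = 1.44×10⁷ Pa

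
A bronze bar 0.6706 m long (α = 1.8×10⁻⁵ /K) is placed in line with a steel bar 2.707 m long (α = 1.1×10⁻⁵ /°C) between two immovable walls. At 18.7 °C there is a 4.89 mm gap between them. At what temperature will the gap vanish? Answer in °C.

T = 136 °C

α₁L₁ = 1.20708×10⁻⁵ m/K, α₂L₂ = 2.9777×10⁻⁵ m/K → total 4.18478×10⁻⁵ m/K
ΔT = g/(α₁L₁+α₂L₂) = 4.89×10⁻³ / 4.18478×10⁻⁵ = 116.85 K
T = 18.7 + 116.85 = 135.55 °C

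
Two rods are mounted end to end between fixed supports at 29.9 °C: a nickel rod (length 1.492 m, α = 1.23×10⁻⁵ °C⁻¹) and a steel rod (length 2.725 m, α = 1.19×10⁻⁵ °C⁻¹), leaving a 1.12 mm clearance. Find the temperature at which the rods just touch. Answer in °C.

T = 52.0 °C

α₁L₁ = 1.83516×10⁻⁵ m/K, α₂L₂ = 3.24275×10⁻⁵ m/K → total 5.07791×10⁻⁵ m/K
ΔT = g/(α₁L₁+α₂L₂) = 1.12×10⁻³ / 5.07791×10⁻⁵ = 22.056 K
T = 29.9 + 22.056 = 51.956 °C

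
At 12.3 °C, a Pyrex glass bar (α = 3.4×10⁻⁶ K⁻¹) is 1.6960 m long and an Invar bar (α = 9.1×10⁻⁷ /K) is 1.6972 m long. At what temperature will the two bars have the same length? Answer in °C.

L₁(1 + α₁ΔT) = L₂(1 + α₂ΔT) ⇒ ΔT = (L₂ − L₁)/(α₁L₁ − α₂L₂)
L₂ − L₁ = 1.6972 − 1.6960 = 1.20×10⁻³ m
α₁L₁ − α₂L₂ = 3.4×10⁻⁶×1.6960 − 9.1×10⁻⁷×1.6972 = 4.221948×10⁻⁶ m/K
ΔT = 1.20×10⁻³ / 4.221948×10⁻⁶ = 284.229 K
T = 12.3 + 284.229 = 296.529 °C

T = 296.5 °C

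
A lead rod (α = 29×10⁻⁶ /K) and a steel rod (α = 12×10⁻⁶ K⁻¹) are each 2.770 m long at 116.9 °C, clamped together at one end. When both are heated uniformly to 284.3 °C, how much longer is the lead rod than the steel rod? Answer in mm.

ΔT = 167.4 K
lead: ΔL = 29×10⁻⁶ × 2.770 m × 167.4 = 1.3447×10⁻² m = 13.447 mm
steel: ΔL = 12×10⁻⁶ × 2.770 m × 167.4 = 5.5644×10⁻³ m = 5.5644 mm
difference = 13.447 − 5.5644 = 7.8826 mm

7.88 mm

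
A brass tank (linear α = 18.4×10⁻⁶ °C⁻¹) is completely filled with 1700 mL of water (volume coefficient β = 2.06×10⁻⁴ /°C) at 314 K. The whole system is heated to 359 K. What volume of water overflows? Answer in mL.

The tank also expands: β_container ≈ 3α = 5.52×10⁻⁵ /K
Net overflow = V₀(β_liq − 3α_cont)ΔT
β − 3α = 2.06×10⁻⁴ − 5.52×10⁻⁵ = 1.508×10⁻⁴ /K; ΔT = 45 K
ΔV = 1700 × 1.508×10⁻⁴ × 45 = 11.5 mL

11.5 mL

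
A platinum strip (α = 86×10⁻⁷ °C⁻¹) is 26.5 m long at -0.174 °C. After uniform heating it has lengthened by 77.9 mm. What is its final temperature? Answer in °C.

T = 342 °C

ΔL = αL₀ΔT ⇒ ΔT = ΔL / (αL₀)
ΔT = 77.9×10⁻³ m / (86×10⁻⁷ × 26.5 m) = 341.817 K
T = -0.174 + 341.817 = 341.643 °C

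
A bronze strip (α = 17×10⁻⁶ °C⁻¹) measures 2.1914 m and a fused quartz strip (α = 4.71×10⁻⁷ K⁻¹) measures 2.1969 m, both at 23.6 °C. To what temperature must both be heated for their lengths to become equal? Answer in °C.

Equal length when α₁L₁ΔT − α₂L₂ΔT = L₂ − L₁ = 5.50×10⁻³ m
α₁L₁ = 3.72538×10⁻⁵, α₂L₂ = 1.0347399×10⁻⁶ → Δ(αL) = 3.62190601×10⁻⁵ m/K
ΔT = 5.50×10⁻³ / 3.62190601×10⁻⁵ = 151.854 K, so T = 23.6 + 151.854 = 175.454 °C

T = 175.5 °C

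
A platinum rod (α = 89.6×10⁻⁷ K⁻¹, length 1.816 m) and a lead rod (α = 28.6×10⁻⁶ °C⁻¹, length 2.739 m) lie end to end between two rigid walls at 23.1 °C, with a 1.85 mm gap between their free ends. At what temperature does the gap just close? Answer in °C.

Gap closes when ΔL₁ + ΔL₂ = 1.85 mm = 1.85×10⁻³ m
(α₁L₁ + α₂L₂)ΔT = g
α₁L₁ + α₂L₂ = 89.6×10⁻⁷×1.816 + 28.6×10⁻⁶×2.739 = 9.460676×10⁻⁵ m/K
ΔT = 1.85×10⁻³ / 9.460676×10⁻⁵ = 19.555 K
T = 23.1 + 19.555 = 42.655 °C

T = 42.7 °C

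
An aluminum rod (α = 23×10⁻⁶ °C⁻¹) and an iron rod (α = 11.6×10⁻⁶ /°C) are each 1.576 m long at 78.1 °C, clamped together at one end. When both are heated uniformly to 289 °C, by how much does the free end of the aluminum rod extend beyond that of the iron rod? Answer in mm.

3.79 mm

ΔT = 210.9 K
aluminum: ΔL = 23×10⁻⁶ × 1.576 m × 210.9 = 7.6447×10⁻³ m = 7.6447 mm
iron: ΔL = 11.6×10⁻⁶ × 1.576 m × 210.9 = 3.8556×10⁻³ m = 3.8556 mm
difference = 7.6447 − 3.8556 = 3.7891 mm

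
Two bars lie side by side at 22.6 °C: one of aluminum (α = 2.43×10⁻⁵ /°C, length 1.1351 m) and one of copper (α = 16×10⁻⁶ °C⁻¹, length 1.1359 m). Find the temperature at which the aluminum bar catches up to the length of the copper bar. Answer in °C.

T = 107.6 °C

Equal length when α₁L₁ΔT − α₂L₂ΔT = L₂ − L₁ = 8.00×10⁻⁴ m
α₁L₁ = 2.758293×10⁻⁵, α₂L₂ = 1.81744×10⁻⁵ → Δ(αL) = 9.40853×10⁻⁶ m/K
ΔT = 8.00×10⁻⁴ / 9.40853×10⁻⁶ = 85.029 K, so T = 22.6 + 85.029 = 107.629 °C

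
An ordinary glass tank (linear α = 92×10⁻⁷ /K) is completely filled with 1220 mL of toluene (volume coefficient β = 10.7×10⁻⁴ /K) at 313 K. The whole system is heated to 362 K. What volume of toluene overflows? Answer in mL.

62.3 mL

The tank also expands: β_container ≈ 3α = 2.76×10⁻⁵ /K
Net overflow = V₀(β_liq − 3α_cont)ΔT
β − 3α = 1.07×10⁻³ − 2.76×10⁻⁵ = 1.0424×10⁻³ /K; ΔT = 49 K
ΔV = 1220 × 1.0424×10⁻³ × 49 = 62.3 mL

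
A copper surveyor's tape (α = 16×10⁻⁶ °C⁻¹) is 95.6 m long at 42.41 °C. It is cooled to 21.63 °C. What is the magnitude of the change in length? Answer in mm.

ΔL = 31.8 mm

|ΔT| = |21.63 − 42.41| = 20.78 K
ΔL = αL₀ΔT = (16×10⁻⁶)(95.6)(20.78) = 3.18×10⁻² m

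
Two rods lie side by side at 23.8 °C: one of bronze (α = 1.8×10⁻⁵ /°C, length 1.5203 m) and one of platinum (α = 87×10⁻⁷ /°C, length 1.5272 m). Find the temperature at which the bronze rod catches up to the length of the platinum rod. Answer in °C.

T = 513.9 °C

L₁(1 + α₁ΔT) = L₂(1 + α₂ΔT) ⇒ ΔT = (L₂ − L₁)/(α₁L₁ − α₂L₂)
L₂ − L₁ = 1.5272 − 1.5203 = 6.90×10⁻³ m
α₁L₁ − α₂L₂ = 1.8×10⁻⁵×1.5203 − 87×10⁻⁷×1.5272 = 1.407876×10⁻⁵ m/K
ΔT = 6.90×10⁻³ / 1.407876×10⁻⁵ = 490.100 K
T = 23.8 + 490.100 = 513.900 °C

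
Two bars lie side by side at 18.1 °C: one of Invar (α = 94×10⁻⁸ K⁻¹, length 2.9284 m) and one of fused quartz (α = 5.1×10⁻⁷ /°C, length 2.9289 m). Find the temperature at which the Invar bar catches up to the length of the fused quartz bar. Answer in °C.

T = 415.3 °C

Equal length when α₁L₁ΔT − α₂L₂ΔT = L₂ − L₁ = 5.00×10⁻⁴ m
α₁L₁ = 2.752696×10⁻⁶, α₂L₂ = 1.493739×10⁻⁶ → Δ(αL) = 1.258957×10⁻⁶ m/K
ΔT = 5.00×10⁻⁴ / 1.258957×10⁻⁶ = 397.154 K, so T = 18.1 + 397.154 = 415.254 °C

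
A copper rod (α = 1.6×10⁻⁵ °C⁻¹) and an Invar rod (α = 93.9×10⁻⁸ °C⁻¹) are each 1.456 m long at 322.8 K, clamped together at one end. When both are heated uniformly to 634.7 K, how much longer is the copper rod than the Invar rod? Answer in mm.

ΔT = 311.9 K
copper: ΔL = 1.6×10⁻⁵ × 1.456 m × 311.9 = 7.2660×10⁻³ m = 7.2660 mm
Invar: ΔL = 93.9×10⁻⁸ × 1.456 m × 311.9 = 4.2642×10⁻⁴ m = 0.42642 mm
difference = 7.2660 − 0.42642 = 6.83958 mm

6.84 mm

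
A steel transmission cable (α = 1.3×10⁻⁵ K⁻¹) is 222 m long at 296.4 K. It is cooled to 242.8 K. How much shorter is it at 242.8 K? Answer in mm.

|ΔT| = |242.8 − 296.4| = 53.6 K
ΔL = αL₀ΔT = (1.3×10⁻⁵)(222)(53.6) = 1.55×10⁻¹ m

ΔL = 155 mm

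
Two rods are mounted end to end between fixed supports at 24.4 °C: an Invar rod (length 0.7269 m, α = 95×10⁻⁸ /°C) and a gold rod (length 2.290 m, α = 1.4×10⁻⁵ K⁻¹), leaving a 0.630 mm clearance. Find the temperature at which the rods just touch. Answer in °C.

T = 43.6 °C

Gap closes when ΔL₁ + ΔL₂ = 0.630 mm = 6.30×10⁻⁴ m
(α₁L₁ + α₂L₂)ΔT = g
α₁L₁ + α₂L₂ = 95×10⁻⁸×0.7269 + 1.4×10⁻⁵×2.290 = 3.2750555×10⁻⁵ m/K
ΔT = 6.30×10⁻⁴ / 3.2750555×10⁻⁵ = 19.236 K
T = 24.4 + 19.236 = 43.636 °C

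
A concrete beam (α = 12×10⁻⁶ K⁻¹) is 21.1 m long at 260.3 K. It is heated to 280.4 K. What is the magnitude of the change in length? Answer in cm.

|ΔT| = |280.4 − 260.3| = 20.1 K
ΔL = αL₀ΔT = (12×10⁻⁶)(21.1)(20.1) = 5.09×10⁻³ m

ΔL = 0.509 cm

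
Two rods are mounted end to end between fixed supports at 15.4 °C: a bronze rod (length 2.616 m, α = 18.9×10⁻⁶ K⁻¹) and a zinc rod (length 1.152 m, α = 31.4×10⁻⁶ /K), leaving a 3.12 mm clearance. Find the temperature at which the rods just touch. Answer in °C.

Gap closes when ΔL₁ + ΔL₂ = 3.12 mm = 3.12×10⁻³ m
(α₁L₁ + α₂L₂)ΔT = g
α₁L₁ + α₂L₂ = 18.9×10⁻⁶×2.616 + 31.4×10⁻⁶×1.152 = 8.56152×10⁻⁵ m/K
ΔT = 3.12×10⁻³ / 8.56152×10⁻⁵ = 36.442 K
T = 15.4 + 36.442 = 51.842 °C

T = 51.8 °C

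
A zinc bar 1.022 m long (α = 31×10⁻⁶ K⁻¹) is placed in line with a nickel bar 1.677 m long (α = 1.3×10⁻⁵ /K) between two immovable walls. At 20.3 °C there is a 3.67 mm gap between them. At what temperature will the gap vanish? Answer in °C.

Gap closes when ΔL₁ + ΔL₂ = 3.67 mm = 3.67×10⁻³ m
(α₁L₁ + α₂L₂)ΔT = g
α₁L₁ + α₂L₂ = 31×10⁻⁶×1.022 + 1.3×10⁻⁵×1.677 = 5.3483×10⁻⁵ m/K
ΔT = 3.67×10⁻³ / 5.3483×10⁻⁵ = 68.620 K
T = 20.3 + 68.620 = 88.920 °C

T = 88.9 °C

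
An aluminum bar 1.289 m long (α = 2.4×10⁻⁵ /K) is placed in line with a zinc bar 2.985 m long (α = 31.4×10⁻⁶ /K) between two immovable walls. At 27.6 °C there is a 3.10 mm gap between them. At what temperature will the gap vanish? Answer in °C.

α₁L₁ = 3.0936×10⁻⁵ m/K, α₂L₂ = 9.3729×10⁻⁵ m/K → total 1.24665×10⁻⁴ m/K
ΔT = g/(α₁L₁+α₂L₂) = 3.10×10⁻³ / 1.24665×10⁻⁴ = 24.867 K
T = 27.6 + 24.867 = 52.467 °C

T = 52.5 °C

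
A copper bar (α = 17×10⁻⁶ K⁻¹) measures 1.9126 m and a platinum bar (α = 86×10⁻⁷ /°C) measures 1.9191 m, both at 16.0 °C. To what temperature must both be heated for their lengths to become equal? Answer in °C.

L₁(1 + α₁ΔT) = L₂(1 + α₂ΔT) ⇒ ΔT = (L₂ − L₁)/(α₁L₁ − α₂L₂)
L₂ − L₁ = 1.9191 − 1.9126 = 6.50×10⁻³ m
α₁L₁ − α₂L₂ = 17×10⁻⁶×1.9126 − 86×10⁻⁷×1.9191 = 1.600994×10⁻⁵ m/K
ΔT = 6.50×10⁻³ / 1.600994×10⁻⁵ = 405.998 K
T = 16.0 + 405.998 = 421.998 °C

T = 422.0 °C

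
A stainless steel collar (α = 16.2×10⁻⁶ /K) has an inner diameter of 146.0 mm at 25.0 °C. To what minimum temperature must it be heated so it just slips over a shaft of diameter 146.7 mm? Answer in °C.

T = 321 °C

Required Δd = 146.7 − 146.0 = 0.7 mm
Δd = αd₀ΔT ⇒ ΔT = Δd/(αd₀) = 0.7 / (16.2×10⁻⁶ × 146.0) = 295.96 K
T_min = 25.0 + 295.96 = 320.96 °C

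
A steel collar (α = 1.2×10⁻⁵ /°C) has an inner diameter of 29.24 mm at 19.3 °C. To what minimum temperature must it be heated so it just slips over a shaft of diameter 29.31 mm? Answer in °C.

Required Δd = 29.31 − 29.24 = 0.07 mm
Δd = αd₀ΔT ⇒ ΔT = Δd/(αd₀) = 0.07 / (1.2×10⁻⁵ × 29.24) = 199.50 K
T_min = 19.3 + 199.50 = 218.80 °C

T = 219 °C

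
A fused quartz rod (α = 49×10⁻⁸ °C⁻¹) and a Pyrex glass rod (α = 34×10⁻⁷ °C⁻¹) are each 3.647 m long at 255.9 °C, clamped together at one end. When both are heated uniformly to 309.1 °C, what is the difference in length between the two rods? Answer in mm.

ΔT = 53.2 K
fused quartz: ΔL = 49×10⁻⁸ × 3.647 m × 53.2 = 9.5070×10⁻⁵ m = 0.095070 mm
Pyrex glass: ΔL = 34×10⁻⁷ × 3.647 m × 53.2 = 6.5967×10⁻⁴ m = 0.65967 mm
difference = 0.65967 − 0.095070 = 0.56460 mm

0.565 mm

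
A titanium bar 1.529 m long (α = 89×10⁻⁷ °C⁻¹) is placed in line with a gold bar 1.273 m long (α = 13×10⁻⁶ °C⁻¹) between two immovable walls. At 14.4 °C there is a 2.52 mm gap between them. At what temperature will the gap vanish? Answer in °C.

α₁L₁ = 1.36081×10⁻⁵ m/K, α₂L₂ = 1.6549×10⁻⁵ m/K → total 3.01571×10⁻⁵ m/K
ΔT = g/(α₁L₁+α₂L₂) = 2.52×10⁻³ / 3.01571×10⁻⁵ = 83.562 K
T = 14.4 + 83.562 = 97.962 °C

T = 98.0 °C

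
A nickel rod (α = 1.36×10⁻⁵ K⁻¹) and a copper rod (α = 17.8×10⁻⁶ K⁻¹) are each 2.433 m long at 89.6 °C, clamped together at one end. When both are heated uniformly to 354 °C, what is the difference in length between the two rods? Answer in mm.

2.70 mm

ΔT = 264.4 K
nickel: ΔL = 1.36×10⁻⁵ × 2.433 m × 264.4 = 8.7487×10⁻³ m = 8.7487 mm
copper: ΔL = 17.8×10⁻⁶ × 2.433 m × 264.4 = 1.1450×10⁻² m = 11.450 mm
difference = 11.450 − 8.7487 = 2.7013 mm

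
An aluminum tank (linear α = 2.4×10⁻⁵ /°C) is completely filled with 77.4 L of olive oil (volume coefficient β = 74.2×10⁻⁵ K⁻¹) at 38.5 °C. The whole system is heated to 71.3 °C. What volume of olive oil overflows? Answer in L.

The tank also expands: β_container ≈ 3α = 7.2×10⁻⁵ /K
Net overflow = V₀(β_liq − 3α_cont)ΔT
β − 3α = 7.42×10⁻⁴ − 7.2×10⁻⁵ = 6.70×10⁻⁴ /K; ΔT = 32.8 K
ΔV = 77.4 × 6.70×10⁻⁴ × 32.8 = 1.70 L

1.70 L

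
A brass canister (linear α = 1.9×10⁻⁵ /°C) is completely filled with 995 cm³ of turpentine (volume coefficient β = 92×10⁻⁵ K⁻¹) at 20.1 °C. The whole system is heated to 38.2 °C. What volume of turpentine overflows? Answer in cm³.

15.5 cm³

The canister also expands: β_container ≈ 3α = 5.7×10⁻⁵ /K
Net overflow = V₀(β_liq − 3α_cont)ΔT
β − 3α = 9.20×10⁻⁴ − 5.7×10⁻⁵ = 8.63×10⁻⁴ /K; ΔT = 18.1 K
ΔV = 995 × 8.63×10⁻⁴ × 18.1 = 15.5 cm³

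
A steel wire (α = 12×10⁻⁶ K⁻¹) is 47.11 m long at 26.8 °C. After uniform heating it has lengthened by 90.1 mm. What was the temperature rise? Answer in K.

ΔL = αL₀ΔT ⇒ ΔT = ΔL / (αL₀)
ΔT = 90.1×10⁻³ m / (12×10⁻⁶ × 47.11 m) = 159.38 K

ΔT = 159 K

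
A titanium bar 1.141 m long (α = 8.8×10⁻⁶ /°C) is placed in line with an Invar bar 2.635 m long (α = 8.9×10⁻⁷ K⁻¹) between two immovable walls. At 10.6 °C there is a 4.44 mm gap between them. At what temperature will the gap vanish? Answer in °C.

α₁L₁ = 1.00408×10⁻⁵ m/K, α₂L₂ = 2.34515×10⁻⁶ m/K → total 1.238595×10⁻⁵ m/K
ΔT = g/(α₁L₁+α₂L₂) = 4.44×10⁻³ / 1.238595×10⁻⁵ = 358.47 K
T = 10.6 + 358.47 = 369.07 °C

T = 369 °C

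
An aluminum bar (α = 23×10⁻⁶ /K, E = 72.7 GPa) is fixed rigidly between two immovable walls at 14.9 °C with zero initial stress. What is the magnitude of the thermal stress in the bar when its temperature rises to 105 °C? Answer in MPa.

σ = 151 MPa

Fully constrained: the free strain ε = αΔT is blocked, so σ = Eε = EαΔT.
|ΔT| = 90.1 K
σ = 72.7×10⁹ × 23×10⁻⁶ × 90.1 = 1.51×10⁸ Pa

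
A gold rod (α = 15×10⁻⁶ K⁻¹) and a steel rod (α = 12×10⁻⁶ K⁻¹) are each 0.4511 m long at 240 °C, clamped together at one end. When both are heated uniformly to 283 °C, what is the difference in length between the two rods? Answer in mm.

0.0582 mm

ΔT = 43 K
gold: ΔL = 15×10⁻⁶ × 0.4511 m × 43 = 2.9096×10⁻⁴ m = 0.29096 mm
steel: ΔL = 12×10⁻⁶ × 0.4511 m × 43 = 2.3277×10⁻⁴ m = 0.23277 mm
difference = 0.29096 − 0.23277 = 0.05819 mm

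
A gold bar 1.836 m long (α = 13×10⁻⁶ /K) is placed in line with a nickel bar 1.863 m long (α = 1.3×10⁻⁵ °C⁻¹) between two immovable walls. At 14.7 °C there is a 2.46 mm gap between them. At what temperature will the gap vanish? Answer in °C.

T = 65.9 °C

Gap closes when ΔL₁ + ΔL₂ = 2.46 mm = 2.46×10⁻³ m
(α₁L₁ + α₂L₂)ΔT = g
α₁L₁ + α₂L₂ = 13×10⁻⁶×1.836 + 1.3×10⁻⁵×1.863 = 4.8087×10⁻⁵ m/K
ΔT = 2.46×10⁻³ / 4.8087×10⁻⁵ = 51.157 K
T = 14.7 + 51.157 = 65.857 °C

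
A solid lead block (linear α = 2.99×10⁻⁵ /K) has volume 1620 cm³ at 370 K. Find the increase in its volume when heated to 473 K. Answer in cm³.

Isotropic solid: β ≈ 3α = 9.0×10⁻⁵ /K; ΔT = 103 K
ΔV = 3αV₀ΔT = 3(2.99×10⁻⁵)(1620)(103) = 15.0 cm³

ΔV = 15.0 cm³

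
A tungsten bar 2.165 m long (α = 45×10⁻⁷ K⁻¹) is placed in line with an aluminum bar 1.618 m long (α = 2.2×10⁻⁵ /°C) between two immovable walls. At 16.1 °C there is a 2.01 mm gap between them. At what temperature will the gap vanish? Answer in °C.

T = 60.4 °C

Gap closes when ΔL₁ + ΔL₂ = 2.01 mm = 2.01×10⁻³ m
(α₁L₁ + α₂L₂)ΔT = g
α₁L₁ + α₂L₂ = 45×10⁻⁷×2.165 + 2.2×10⁻⁵×1.618 = 4.53385×10⁻⁵ m/K
ΔT = 2.01×10⁻³ / 4.53385×10⁻⁵ = 44.333 K
T = 16.1 + 44.333 = 60.433 °C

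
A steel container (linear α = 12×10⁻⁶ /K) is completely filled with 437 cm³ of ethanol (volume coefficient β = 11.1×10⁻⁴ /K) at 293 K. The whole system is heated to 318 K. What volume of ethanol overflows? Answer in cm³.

11.7 cm³

The container also expands: β_container ≈ 3α = 3.6×10⁻⁵ /K
Net overflow = V₀(β_liq − 3α_cont)ΔT
β − 3α = 1.11×10⁻³ − 3.6×10⁻⁵ = 1.074×10⁻³ /K; ΔT = 25 K
ΔV = 437 × 1.074×10⁻³ × 25 = 11.7 cm³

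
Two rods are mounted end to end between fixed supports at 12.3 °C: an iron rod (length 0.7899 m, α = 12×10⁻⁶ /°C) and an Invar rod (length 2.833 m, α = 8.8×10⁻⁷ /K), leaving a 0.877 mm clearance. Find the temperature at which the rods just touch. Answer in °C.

T = 85.6 °C

Gap closes when ΔL₁ + ΔL₂ = 0.877 mm = 8.77×10⁻⁴ m
(α₁L₁ + α₂L₂)ΔT = g
α₁L₁ + α₂L₂ = 12×10⁻⁶×0.7899 + 8.8×10⁻⁷×2.833 = 1.197184×10⁻⁵ m/K
ΔT = 8.77×10⁻⁴ / 1.197184×10⁻⁵ = 73.255 K
T = 12.3 + 73.255 = 85.555 °C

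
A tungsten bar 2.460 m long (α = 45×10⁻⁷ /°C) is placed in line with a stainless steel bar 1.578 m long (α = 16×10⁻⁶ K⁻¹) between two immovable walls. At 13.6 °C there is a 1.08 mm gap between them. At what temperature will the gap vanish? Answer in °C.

T = 43.3 °C

Gap closes when ΔL₁ + ΔL₂ = 1.08 mm = 1.08×10⁻³ m
(α₁L₁ + α₂L₂)ΔT = g
α₁L₁ + α₂L₂ = 45×10⁻⁷×2.460 + 16×10⁻⁶×1.578 = 3.6318×10⁻⁵ m/K
ΔT = 1.08×10⁻³ / 3.6318×10⁻⁵ = 29.737 K
T = 13.6 + 29.737 = 43.337 °C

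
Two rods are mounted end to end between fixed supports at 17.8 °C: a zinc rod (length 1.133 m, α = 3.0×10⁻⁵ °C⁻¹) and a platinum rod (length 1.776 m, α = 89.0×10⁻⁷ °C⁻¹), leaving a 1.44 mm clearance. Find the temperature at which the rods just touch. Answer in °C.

T = 46.7 °C

Gap closes when ΔL₁ + ΔL₂ = 1.44 mm = 1.44×10⁻³ m
(α₁L₁ + α₂L₂)ΔT = g
α₁L₁ + α₂L₂ = 3.0×10⁻⁵×1.133 + 89.0×10⁻⁷×1.776 = 4.97964×10⁻⁵ m/K
ΔT = 1.44×10⁻³ / 4.97964×10⁻⁵ = 28.918 K
T = 17.8 + 28.918 = 46.718 °C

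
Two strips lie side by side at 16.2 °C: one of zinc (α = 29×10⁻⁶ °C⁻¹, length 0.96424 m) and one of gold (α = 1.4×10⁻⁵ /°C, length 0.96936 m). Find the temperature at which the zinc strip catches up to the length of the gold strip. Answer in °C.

T = 372.0 °C

L₁(1 + α₁ΔT) = L₂(1 + α₂ΔT) ⇒ ΔT = (L₂ − L₁)/(α₁L₁ − α₂L₂)
L₂ − L₁ = 0.96936 − 0.96424 = 5.12×10⁻³ m
α₁L₁ − α₂L₂ = 29×10⁻⁶×0.96424 − 1.4×10⁻⁵×0.96936 = 1.439192×10⁻⁵ m/K
ΔT = 5.12×10⁻³ / 1.439192×10⁻⁵ = 355.755 K
T = 16.2 + 355.755 = 371.955 °C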